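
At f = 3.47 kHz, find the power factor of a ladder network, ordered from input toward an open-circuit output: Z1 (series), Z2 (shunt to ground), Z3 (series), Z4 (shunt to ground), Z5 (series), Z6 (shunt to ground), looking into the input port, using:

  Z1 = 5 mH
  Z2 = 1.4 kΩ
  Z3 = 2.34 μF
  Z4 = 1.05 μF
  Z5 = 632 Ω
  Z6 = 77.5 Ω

Step 1 — Angular frequency: ω = 2π·f = 2π·3470 = 2.18e+04 rad/s.
Step 2 — Component impedances:
  Z1: Z = jωL = j·2.18e+04·0.005 = 0 + j109 Ω
  Z2: Z = R = 1400 Ω
  Z3: Z = 1/(jωC) = -j/(ω·C) = 0 - j19.6 Ω
  Z4: Z = 1/(jωC) = -j/(ω·C) = 0 - j43.68 Ω
  Z5: Z = R = 632 Ω
  Z6: Z = R = 77.5 Ω
Step 3 — Ladder network (open output): work backward from the far end, alternating series and parallel combinations. Z_in = 5.498 + j46.26 Ω = 46.59∠83.2° Ω.
Step 4 — Power factor: PF = cos(φ) = Re(Z)/|Z| = 5.498/46.59 = 0.118.
Step 5 — Type: Im(Z) = 46.26 ⇒ lagging (phase φ = 83.2°).

PF = 0.118 (lagging, φ = 83.2°)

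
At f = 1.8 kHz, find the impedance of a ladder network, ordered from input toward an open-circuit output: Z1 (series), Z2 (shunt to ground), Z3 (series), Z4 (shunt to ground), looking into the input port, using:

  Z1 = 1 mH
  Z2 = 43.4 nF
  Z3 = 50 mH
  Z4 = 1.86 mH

Step 1 — Angular frequency: ω = 2π·f = 2π·1800 = 1.131e+04 rad/s.
Step 2 — Component impedances:
  Z1: Z = jωL = j·1.131e+04·0.001 = 0 + j11.31 Ω
  Z2: Z = 1/(jωC) = -j/(ω·C) = 0 - j2037 Ω
  Z3: Z = jωL = j·1.131e+04·0.05 = 0 + j565.5 Ω
  Z4: Z = jωL = j·1.131e+04·0.00186 = 0 + j21.04 Ω
Step 3 — Ladder network (open output): work backward from the far end, alternating series and parallel combinations. Z_in = 0 + j835 Ω = 835∠90.0° Ω.

Z = 0 + j835 Ω = 835∠90.0° Ω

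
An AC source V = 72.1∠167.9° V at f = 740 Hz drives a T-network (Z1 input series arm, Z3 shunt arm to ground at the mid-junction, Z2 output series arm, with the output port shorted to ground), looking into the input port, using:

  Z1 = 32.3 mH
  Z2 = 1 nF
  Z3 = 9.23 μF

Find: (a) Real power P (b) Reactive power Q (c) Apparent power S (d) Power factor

Step 1 — Angular frequency: ω = 2π·f = 2π·740 = 4650 rad/s.
Step 2 — Component impedances:
  Z1: Z = jωL = j·4650·0.0323 = 0 + j150.2 Ω
  Z2: Z = 1/(jωC) = -j/(ω·C) = 0 - j2.151e+05 Ω
  Z3: Z = 1/(jωC) = -j/(ω·C) = 0 - j23.3 Ω
Step 3 — With the output port shorted to ground, the output series arm Z2 runs from the junction to ground; the shunt arm Z3 also runs from the junction to ground. They appear in parallel: Z3 || Z2 = 0 - j23.3 Ω.
Step 4 — Series with input arm Z1: Z_in = Z1 + (Z3 || Z2) = 0 + j126.9 Ω = 126.9∠90.0° Ω.
Step 5 — Source phasor: V = 72.1∠167.9° V = -70.5 + j15.11 V.
Step 6 — Current: I = V / Z = 0.1191 + j0.5556 A = 0.5682∠77.9° A.
Step 7 — Complex power: S = V·I* = 0 + j40.97 VA.
Step 8 — Real power: P = Re(S) = 0 W.
Step 9 — Reactive power: Q = Im(S) = 40.97 VAR.
Step 10 — Apparent power: |S| = 40.97 VA.
Step 11 — Power factor: PF = P/|S| = 0 (lagging).

(a) P = 0 W  (b) Q = 40.97 VAR  (c) S = 40.97 VA  (d) PF = 0 (lagging)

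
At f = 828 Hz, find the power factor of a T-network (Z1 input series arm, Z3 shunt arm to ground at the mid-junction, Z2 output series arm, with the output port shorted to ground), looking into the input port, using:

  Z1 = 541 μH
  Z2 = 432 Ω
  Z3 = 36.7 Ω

Step 1 — Angular frequency: ω = 2π·f = 2π·828 = 5202 rad/s.
Step 2 — Component impedances:
  Z1: Z = jωL = j·5202·0.000541 = 0 + j2.815 Ω
  Z2: Z = R = 432 Ω
  Z3: Z = R = 36.7 Ω
Step 3 — With the output port shorted to ground, the output series arm Z2 runs from the junction to ground; the shunt arm Z3 also runs from the junction to ground. They appear in parallel: Z3 || Z2 = 33.83 Ω.
Step 4 — Series with input arm Z1: Z_in = Z1 + (Z3 || Z2) = 33.83 + j2.815 Ω = 33.94∠4.8° Ω.
Step 5 — Power factor: PF = cos(φ) = Re(Z)/|Z| = 33.826/33.943 = 0.9966.
Step 6 — Type: Im(Z) = 2.815 ⇒ lagging (phase φ = 4.8°).

PF = 0.9966 (lagging, φ = 4.8°)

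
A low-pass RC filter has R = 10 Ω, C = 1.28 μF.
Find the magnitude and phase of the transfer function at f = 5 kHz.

Step 1 — Angular frequency: ω = 2π·5000 = 3.142e+04 rad/s.
Step 2 — Transfer function: H(jω) = 1/(1 + jωRC).
Step 3 — Denominator: 1 + jωRC = 1 + j·3.142e+04·10·1.28e-06 = 1 + j0.4021.
Step 4 — H = 0.8608 - j0.3462.
Step 5 — Magnitude: |H| = 0.9278 (-0.7 dB); phase: φ = -21.9°.

|H| = 0.9278 (-0.7 dB), φ = -21.9°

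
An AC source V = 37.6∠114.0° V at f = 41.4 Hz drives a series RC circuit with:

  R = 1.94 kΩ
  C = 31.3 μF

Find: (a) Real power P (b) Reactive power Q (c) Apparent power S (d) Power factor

Step 1 — Angular frequency: ω = 2π·f = 2π·41.4 = 260.1 rad/s.
Step 2 — Component impedances:
  R: Z = R = 1940 Ω
  C: Z = 1/(jωC) = -j/(ω·C) = 0 - j122.8 Ω
Step 3 — Series combination: Z_total = R + C = 1940 - j122.8 Ω = 1944∠-3.6° Ω.
Step 4 — Source phasor: V = 37.6∠114.0° V = -15.29 + j34.35 V.
Step 5 — Current: I = V / Z = -0.008968 + j0.01714 A = 0.01934∠117.6° A.
Step 6 — Complex power: S = V·I* = 0.7258 - j0.04595 VA.
Step 7 — Real power: P = Re(S) = 0.7258 W.
Step 8 — Reactive power: Q = Im(S) = -0.04595 VAR.
Step 9 — Apparent power: |S| = 0.7273 VA.
Step 10 — Power factor: PF = P/|S| = 0.998 (leading).

(a) P = 0.7258 W  (b) Q = -0.04595 VAR  (c) S = 0.7273 VA  (d) PF = 0.998 (leading)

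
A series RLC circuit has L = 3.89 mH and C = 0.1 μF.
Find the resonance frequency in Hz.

Step 1 — Resonance condition Im(Z)=0 gives ω₀ = 1/√(LC).
Step 2 — ω₀ = 1/√(0.00389·1e-07) = 5.07e+04 rad/s.
Step 3 — f₀ = ω₀/(2π) = 8069 Hz.

f₀ = 8069 Hz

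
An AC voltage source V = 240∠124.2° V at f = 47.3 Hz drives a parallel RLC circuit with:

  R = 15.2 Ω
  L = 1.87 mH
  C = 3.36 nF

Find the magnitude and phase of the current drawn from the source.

Step 1 — Angular frequency: ω = 2π·f = 2π·47.3 = 297.2 rad/s.
Step 2 — Component impedances:
  R: Z = R = 15.2 Ω
  L: Z = jωL = j·297.2·0.00187 = 0 + j0.5558 Ω
  C: Z = 1/(jωC) = -j/(ω·C) = 0 - j1.001e+06 Ω
Step 3 — Parallel combination: 1/Z_total = 1/R + 1/L + 1/C; Z_total = 0.02029 + j0.555 Ω = 0.5554∠87.9° Ω.
Step 4 — Source phasor: V = 240∠124.2° V = -134.9 + j198.5 V.
Step 5 — Ohm's law: I = V / Z_total = (-134.9 + j198.5) / (0.02029 + j0.555) = 348.3 + j255.8 A.
Step 6 — Convert to polar: |I| = 432.1 A, ∠I = 36.3°.

I = 432.1∠36.3° A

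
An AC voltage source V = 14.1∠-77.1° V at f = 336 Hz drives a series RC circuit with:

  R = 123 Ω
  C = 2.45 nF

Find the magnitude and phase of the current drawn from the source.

Step 1 — Angular frequency: ω = 2π·f = 2π·336 = 2111 rad/s.
Step 2 — Component impedances:
  R: Z = R = 123 Ω
  C: Z = 1/(jωC) = -j/(ω·C) = 0 - j1.933e+05 Ω
Step 3 — Series combination: Z_total = R + C = 123 - j1.933e+05 Ω = 1.933e+05∠-90.0° Ω.
Step 4 — Source phasor: V = 14.1∠-77.1° V = 3.148 - j13.74 V.
Step 5 — Ohm's law: I = V / Z_total = (3.148 - j13.74) / (123 - j1.933e+05) = 7.11e-05 + j1.624e-05 A.
Step 6 — Convert to polar: |I| = 7.293e-05 A, ∠I = 12.9°.

I = 7.293e-05∠12.9° A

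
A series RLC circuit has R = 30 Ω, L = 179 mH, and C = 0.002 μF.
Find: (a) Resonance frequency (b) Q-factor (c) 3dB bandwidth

Step 1 — Resonance: ω₀ = 1/√(LC) = 1/√(0.179·2e-09) = 5.285e+04 rad/s.
Step 2 — f₀ = ω₀/(2π) = 8412 Hz.
Step 3 — Series Q: Q = ω₀L/R = 5.285e+04·0.179/30 = 315.3.
Step 4 — Bandwidth: Δω = ω₀/Q = 167.6 rad/s; BW = Δω/(2π) = 26.67 Hz.

(a) f₀ = 8412 Hz  (b) Q = 315.3  (c) BW = 26.67 Hz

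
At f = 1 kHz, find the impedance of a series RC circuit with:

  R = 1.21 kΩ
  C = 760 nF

Step 1 — Angular frequency: ω = 2π·f = 2π·1000 = 6283 rad/s.
Step 2 — Component impedances:
  R: Z = R = 1210 Ω
  C: Z = 1/(jωC) = -j/(ω·C) = 0 - j209.4 Ω
Step 3 — Series combination: Z_total = R + C = 1210 - j209.4 Ω = 1228∠-9.8° Ω.

Z = 1210 - j209.4 Ω = 1228∠-9.8° Ω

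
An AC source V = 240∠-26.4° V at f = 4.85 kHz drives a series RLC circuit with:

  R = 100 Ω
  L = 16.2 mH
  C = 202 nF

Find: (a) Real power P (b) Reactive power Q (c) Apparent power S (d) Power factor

Step 1 — Angular frequency: ω = 2π·f = 2π·4850 = 3.047e+04 rad/s.
Step 2 — Component impedances:
  R: Z = R = 100 Ω
  L: Z = jωL = j·3.047e+04·0.0162 = 0 + j493.7 Ω
  C: Z = 1/(jωC) = -j/(ω·C) = 0 - j162.5 Ω
Step 3 — Series combination: Z_total = R + L + C = 100 + j331.2 Ω = 346∠73.2° Ω.
Step 4 — Source phasor: V = 240∠-26.4° V = 215 - j106.7 V.
Step 5 — Current: I = V / Z = -0.1157 - j0.684 A = 0.6937∠-99.6° A.
Step 6 — Complex power: S = V·I* = 48.12 + j159.4 VA.
Step 7 — Real power: P = Re(S) = 48.12 W.
Step 8 — Reactive power: Q = Im(S) = 159.4 VAR.
Step 9 — Apparent power: |S| = 166.5 VA.
Step 10 — Power factor: PF = P/|S| = 0.289 (lagging).

(a) P = 48.12 W  (b) Q = 159.4 VAR  (c) S = 166.5 VA  (d) PF = 0.289 (lagging)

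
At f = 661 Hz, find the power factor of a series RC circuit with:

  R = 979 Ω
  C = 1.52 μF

Step 1 — Angular frequency: ω = 2π·f = 2π·661 = 4153 rad/s.
Step 2 — Component impedances:
  R: Z = R = 979 Ω
  C: Z = 1/(jωC) = -j/(ω·C) = 0 - j158.4 Ω
Step 3 — Series combination: Z_total = R + C = 979 - j158.4 Ω = 991.7∠-9.2° Ω.
Step 4 — Power factor: PF = cos(φ) = Re(Z)/|Z| = 979/991.7 = 0.9872.
Step 5 — Type: Im(Z) = -158.4 ⇒ leading (phase φ = -9.2°).

PF = 0.9872 (leading, φ = -9.2°)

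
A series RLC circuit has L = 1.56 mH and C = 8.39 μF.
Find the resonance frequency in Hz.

Step 1 — Resonance condition Im(Z)=0 gives ω₀ = 1/√(LC).
Step 2 — ω₀ = 1/√(0.00156·8.39e-06) = 8741 rad/s.
Step 3 — f₀ = ω₀/(2π) = 1391 Hz.

f₀ = 1391 Hz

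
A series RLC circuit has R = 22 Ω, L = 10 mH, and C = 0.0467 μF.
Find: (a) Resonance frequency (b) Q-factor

Step 1 — Resonance condition Im(Z)=0 gives ω₀ = 1/√(LC).
Step 2 — ω₀ = 1/√(0.01·4.67e-08) = 4.627e+04 rad/s.
Step 3 — f₀ = ω₀/(2π) = 7365 Hz.
Step 4 — Series Q: Q = ω₀L/R = 4.627e+04·0.01/22 = 21.03.

(a) f₀ = 7365 Hz  (b) Q = 21.03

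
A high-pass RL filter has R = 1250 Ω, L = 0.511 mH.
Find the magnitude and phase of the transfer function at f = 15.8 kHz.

Step 1 — Angular frequency: ω = 2π·1.58e+04 = 9.927e+04 rad/s.
Step 2 — Transfer function: H(jω) = jωL/(R + jωL).
Step 3 — Numerator jωL = j·50.73; denominator R + jωL = 1250 + j50.73.
Step 4 — H = 0.001644 + j0.04052.
Step 5 — Magnitude: |H| = 0.04055 (-27.8 dB); phase: φ = 87.7°.

|H| = 0.04055 (-27.8 dB), φ = 87.7°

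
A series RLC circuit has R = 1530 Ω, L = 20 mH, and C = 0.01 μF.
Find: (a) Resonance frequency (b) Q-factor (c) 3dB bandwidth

Step 1 — Resonance: ω₀ = 1/√(LC) = 1/√(0.02·1e-08) = 7.071e+04 rad/s.
Step 2 — f₀ = ω₀/(2π) = 1.125e+04 Hz.
Step 3 — Series Q: Q = ω₀L/R = 7.071e+04·0.02/1530 = 0.9243.
Step 4 — Bandwidth: Δω = ω₀/Q = 7.65e+04 rad/s; BW = Δω/(2π) = 1.218e+04 Hz.

(a) f₀ = 1.125e+04 Hz  (b) Q = 0.9243  (c) BW = 1.218e+04 Hz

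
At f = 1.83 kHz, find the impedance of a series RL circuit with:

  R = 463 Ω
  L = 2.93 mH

Step 1 — Angular frequency: ω = 2π·f = 2π·1830 = 1.15e+04 rad/s.
Step 2 — Component impedances:
  R: Z = R = 463 Ω
  L: Z = jωL = j·1.15e+04·0.00293 = 0 + j33.69 Ω
Step 3 — Series combination: Z_total = R + L = 463 + j33.69 Ω = 464.2∠4.2° Ω.

Z = 463 + j33.69 Ω = 464.2∠4.2° Ω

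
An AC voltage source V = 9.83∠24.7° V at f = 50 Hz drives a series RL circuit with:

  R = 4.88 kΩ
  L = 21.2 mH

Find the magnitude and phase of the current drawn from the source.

Step 1 — Angular frequency: ω = 2π·f = 2π·50 = 314.2 rad/s.
Step 2 — Component impedances:
  R: Z = R = 4880 Ω
  L: Z = jωL = j·314.2·0.0212 = 0 + j6.66 Ω
Step 3 — Series combination: Z_total = R + L = 4880 + j6.66 Ω = 4880∠0.1° Ω.
Step 4 — Source phasor: V = 9.83∠24.7° V = 8.931 + j4.108 V.
Step 5 — Ohm's law: I = V / Z_total = (8.931 + j4.108) / (4880 + j6.66) = 0.001831 + j0.0008392 A.
Step 6 — Convert to polar: |I| = 0.002014 A, ∠I = 24.6°.

I = 0.002014∠24.6° A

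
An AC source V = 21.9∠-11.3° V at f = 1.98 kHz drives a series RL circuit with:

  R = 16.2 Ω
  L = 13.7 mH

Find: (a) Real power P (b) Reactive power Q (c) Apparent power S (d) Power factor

Step 1 — Angular frequency: ω = 2π·f = 2π·1980 = 1.244e+04 rad/s.
Step 2 — Component impedances:
  R: Z = R = 16.2 Ω
  L: Z = jωL = j·1.244e+04·0.0137 = 0 + j170.4 Ω
Step 3 — Series combination: Z_total = R + L = 16.2 + j170.4 Ω = 171.2∠84.6° Ω.
Step 4 — Source phasor: V = 21.9∠-11.3° V = 21.48 - j4.291 V.
Step 5 — Current: I = V / Z = -0.01308 - j0.1272 A = 0.1279∠-95.9° A.
Step 6 — Complex power: S = V·I* = 0.2651 + j2.789 VA.
Step 7 — Real power: P = Re(S) = 0.2651 W.
Step 8 — Reactive power: Q = Im(S) = 2.789 VAR.
Step 9 — Apparent power: |S| = 2.801 VA.
Step 10 — Power factor: PF = P/|S| = 0.09462 (lagging).

(a) P = 0.2651 W  (b) Q = 2.789 VAR  (c) S = 2.801 VA  (d) PF = 0.09462 (lagging)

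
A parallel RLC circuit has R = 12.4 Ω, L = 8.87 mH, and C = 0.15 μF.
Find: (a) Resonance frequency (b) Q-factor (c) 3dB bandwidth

Step 1 — Resonance: ω₀ = 1/√(LC) = 1/√(0.00887·1.5e-07) = 2.742e+04 rad/s.
Step 2 — f₀ = ω₀/(2π) = 4363 Hz.
Step 3 — Parallel Q: Q = R/(ω₀L) = 12.4/(2.742e+04·0.00887) = 0.05099.
Step 4 — Bandwidth: Δω = ω₀/Q = 5.376e+05 rad/s; BW = Δω/(2π) = 8.557e+04 Hz.

(a) f₀ = 4363 Hz  (b) Q = 0.05099  (c) BW = 8.557e+04 Hz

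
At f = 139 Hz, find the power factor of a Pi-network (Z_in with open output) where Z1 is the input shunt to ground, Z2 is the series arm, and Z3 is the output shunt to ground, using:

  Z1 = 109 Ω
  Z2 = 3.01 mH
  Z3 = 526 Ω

Step 1 — Angular frequency: ω = 2π·f = 2π·139 = 873.4 rad/s.
Step 2 — Component impedances:
  Z1: Z = R = 109 Ω
  Z2: Z = jωL = j·873.4·0.00301 = 0 + j2.629 Ω
  Z3: Z = R = 526 Ω
Step 3 — With open output, the series arm Z2 and the output shunt Z3 appear in series to ground: Z2 + Z3 = 526 + j2.629 Ω.
Step 4 — Parallel with input shunt Z1: Z_in = Z1 || (Z2 + Z3) = 90.29 + j0.07746 Ω = 90.29∠0.0° Ω.
Step 5 — Power factor: PF = cos(φ) = Re(Z)/|Z| = 90.29/90.29 = 1.
Step 6 — Type: Im(Z) = 0.07746 ⇒ lagging (phase φ = 0.0°).

PF = 1 (lagging, φ = 0.0°)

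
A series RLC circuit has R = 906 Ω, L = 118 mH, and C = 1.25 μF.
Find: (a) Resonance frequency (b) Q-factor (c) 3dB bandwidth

Step 1 — Resonance condition Im(Z)=0 gives ω₀ = 1/√(LC).
Step 2 — ω₀ = 1/√(0.118·1.25e-06) = 2604 rad/s.
Step 3 — f₀ = ω₀/(2π) = 414.4 Hz.
Step 4 — Series Q: Q = ω₀L/R = 2604·0.118/906 = 0.3391.
Step 5 — 3dB bandwidth: Δω = ω₀/Q = 7678 rad/s; BW = Δω/(2π) = 1222 Hz.

(a) f₀ = 414.4 Hz  (b) Q = 0.3391  (c) BW = 1222 Hz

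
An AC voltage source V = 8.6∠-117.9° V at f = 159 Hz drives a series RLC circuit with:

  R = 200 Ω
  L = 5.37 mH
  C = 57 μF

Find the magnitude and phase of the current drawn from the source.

Step 1 — Angular frequency: ω = 2π·f = 2π·159 = 999 rad/s.
Step 2 — Component impedances:
  R: Z = R = 200 Ω
  L: Z = jωL = j·999·0.00537 = 0 + j5.365 Ω
  C: Z = 1/(jωC) = -j/(ω·C) = 0 - j17.56 Ω
Step 3 — Series combination: Z_total = R + L + C = 200 - j12.2 Ω = 200.4∠-3.5° Ω.
Step 4 — Source phasor: V = 8.6∠-117.9° V = -4.024 - j7.6 V.
Step 5 — Ohm's law: I = V / Z_total = (-4.024 - j7.6) / (200 - j12.2) = -0.01774 - j0.03908 A.
Step 6 — Convert to polar: |I| = 0.04292 A, ∠I = -114.4°.

I = 0.04292∠-114.4° A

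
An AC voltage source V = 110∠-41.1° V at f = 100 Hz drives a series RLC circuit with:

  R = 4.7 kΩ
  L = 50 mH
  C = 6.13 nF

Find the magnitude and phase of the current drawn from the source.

Step 1 — Angular frequency: ω = 2π·f = 2π·100 = 628.3 rad/s.
Step 2 — Component impedances:
  R: Z = R = 4700 Ω
  L: Z = jωL = j·628.3·0.05 = 0 + j31.42 Ω
  C: Z = 1/(jωC) = -j/(ω·C) = 0 - j2.596e+05 Ω
Step 3 — Series combination: Z_total = R + L + C = 4700 - j2.596e+05 Ω = 2.596e+05∠-89.0° Ω.
Step 4 — Source phasor: V = 110∠-41.1° V = 82.89 - j72.31 V.
Step 5 — Ohm's law: I = V / Z_total = (82.89 - j72.31) / (4700 - j2.596e+05) = 0.0002842 + j0.0003142 A.
Step 6 — Convert to polar: |I| = 0.0004237 A, ∠I = 47.9°.

I = 0.0004237∠47.9° A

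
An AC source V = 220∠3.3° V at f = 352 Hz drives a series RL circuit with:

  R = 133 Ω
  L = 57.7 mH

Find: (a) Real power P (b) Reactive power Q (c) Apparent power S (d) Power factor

Step 1 — Angular frequency: ω = 2π·f = 2π·352 = 2212 rad/s.
Step 2 — Component impedances:
  R: Z = R = 133 Ω
  L: Z = jωL = j·2212·0.0577 = 0 + j127.6 Ω
Step 3 — Series combination: Z_total = R + L = 133 + j127.6 Ω = 184.3∠43.8° Ω.
Step 4 — Source phasor: V = 220∠3.3° V = 219.6 + j12.66 V.
Step 5 — Current: I = V / Z = 0.9074 - j0.7754 A = 1.194∠-40.5° A.
Step 6 — Complex power: S = V·I* = 189.5 + j181.8 VA.
Step 7 — Real power: P = Re(S) = 189.5 W.
Step 8 — Reactive power: Q = Im(S) = 181.8 VAR.
Step 9 — Apparent power: |S| = 262.6 VA.
Step 10 — Power factor: PF = P/|S| = 0.7216 (lagging).

(a) P = 189.5 W  (b) Q = 181.8 VAR  (c) S = 262.6 VA  (d) PF = 0.7216 (lagging)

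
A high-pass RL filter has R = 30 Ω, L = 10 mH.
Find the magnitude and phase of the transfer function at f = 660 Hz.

Step 1 — Angular frequency: ω = 2π·660 = 4147 rad/s.
Step 2 — Transfer function: H(jω) = jωL/(R + jωL).
Step 3 — Numerator jωL = j·41.47; denominator R + jωL = 30 + j41.47.
Step 4 — H = 0.6564 + j0.4749.
Step 5 — Magnitude: |H| = 0.8102 (-1.8 dB); phase: φ = 35.9°.

|H| = 0.8102 (-1.8 dB), φ = 35.9°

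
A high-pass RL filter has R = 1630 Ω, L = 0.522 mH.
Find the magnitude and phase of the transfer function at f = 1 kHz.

Step 1 — Angular frequency: ω = 2π·1000 = 6283 rad/s.
Step 2 — Transfer function: H(jω) = jωL/(R + jωL).
Step 3 — Numerator jωL = j·3.28; denominator R + jωL = 1630 + j3.28.
Step 4 — H = 4.049e-06 + j0.002012.
Step 5 — Magnitude: |H| = 0.002012 (-53.9 dB); phase: φ = 89.9°.

|H| = 0.002012 (-53.9 dB), φ = 89.9°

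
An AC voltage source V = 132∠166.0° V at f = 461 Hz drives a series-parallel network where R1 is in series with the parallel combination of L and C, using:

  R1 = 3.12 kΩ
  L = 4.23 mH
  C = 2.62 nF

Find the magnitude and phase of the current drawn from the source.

Step 1 — Angular frequency: ω = 2π·f = 2π·461 = 2897 rad/s.
Step 2 — Component impedances:
  R1: Z = R = 3120 Ω
  L: Z = jωL = j·2897·0.00423 = 0 + j12.25 Ω
  C: Z = 1/(jωC) = -j/(ω·C) = 0 - j1.318e+05 Ω
Step 3 — Parallel branch: L || C = 1/(1/L + 1/C) = 0 + j12.25 Ω.
Step 4 — Series with R1: Z_total = R1 + (L || C) = 3120 + j12.25 Ω = 3120∠0.2° Ω.
Step 5 — Source phasor: V = 132∠166.0° V = -128.1 + j31.93 V.
Step 6 — Ohm's law: I = V / Z_total = (-128.1 + j31.93) / (3120 + j12.25) = -0.04101 + j0.0104 A.
Step 7 — Convert to polar: |I| = 0.04231 A, ∠I = 165.8°.

I = 0.04231∠165.8° A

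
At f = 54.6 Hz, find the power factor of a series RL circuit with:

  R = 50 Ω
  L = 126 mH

Step 1 — Angular frequency: ω = 2π·f = 2π·54.6 = 343.1 rad/s.
Step 2 — Component impedances:
  R: Z = R = 50 Ω
  L: Z = jωL = j·343.1·0.126 = 0 + j43.23 Ω
Step 3 — Series combination: Z_total = R + L = 50 + j43.23 Ω = 66.09∠40.8° Ω.
Step 4 — Power factor: PF = cos(φ) = Re(Z)/|Z| = 50/66.09 = 0.7565.
Step 5 — Type: Im(Z) = 43.23 ⇒ lagging (phase φ = 40.8°).

PF = 0.7565 (lagging, φ = 40.8°)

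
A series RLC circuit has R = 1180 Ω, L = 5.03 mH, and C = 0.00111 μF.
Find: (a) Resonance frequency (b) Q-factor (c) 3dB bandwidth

Step 1 — Resonance: ω₀ = 1/√(LC) = 1/√(0.00503·1.11e-09) = 4.232e+05 rad/s.
Step 2 — f₀ = ω₀/(2π) = 6.736e+04 Hz.
Step 3 — Series Q: Q = ω₀L/R = 4.232e+05·0.00503/1180 = 1.804.
Step 4 — Bandwidth: Δω = ω₀/Q = 2.346e+05 rad/s; BW = Δω/(2π) = 3.734e+04 Hz.

(a) f₀ = 6.736e+04 Hz  (b) Q = 1.804  (c) BW = 3.734e+04 Hz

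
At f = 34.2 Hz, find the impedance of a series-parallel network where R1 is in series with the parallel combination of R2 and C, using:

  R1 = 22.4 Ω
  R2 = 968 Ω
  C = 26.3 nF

Step 1 — Angular frequency: ω = 2π·f = 2π·34.2 = 214.9 rad/s.
Step 2 — Component impedances:
  R1: Z = R = 22.4 Ω
  R2: Z = R = 968 Ω
  C: Z = 1/(jωC) = -j/(ω·C) = 0 - j1.769e+05 Ω
Step 3 — Parallel branch: R2 || C = 1/(1/R2 + 1/C) = 968 - j5.295 Ω.
Step 4 — Series with R1: Z_total = R1 + (R2 || C) = 990.4 - j5.295 Ω = 990.4∠-0.3° Ω.

Z = 990.4 - j5.295 Ω = 990.4∠-0.3° Ω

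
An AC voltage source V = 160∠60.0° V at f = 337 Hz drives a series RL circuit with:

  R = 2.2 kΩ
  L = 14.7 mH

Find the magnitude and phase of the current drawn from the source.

Step 1 — Angular frequency: ω = 2π·f = 2π·337 = 2117 rad/s.
Step 2 — Component impedances:
  R: Z = R = 2200 Ω
  L: Z = jωL = j·2117·0.0147 = 0 + j31.13 Ω
Step 3 — Series combination: Z_total = R + L = 2200 + j31.13 Ω = 2200∠0.8° Ω.
Step 4 — Source phasor: V = 160∠60.0° V = 80 + j138.6 V.
Step 5 — Ohm's law: I = V / Z_total = (80 + j138.6) / (2200 + j31.13) = 0.03725 + j0.06246 A.
Step 6 — Convert to polar: |I| = 0.07272 A, ∠I = 59.2°.

I = 0.07272∠59.2° A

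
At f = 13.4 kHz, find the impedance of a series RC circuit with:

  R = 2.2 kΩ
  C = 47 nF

Step 1 — Angular frequency: ω = 2π·f = 2π·1.34e+04 = 8.419e+04 rad/s.
Step 2 — Component impedances:
  R: Z = R = 2200 Ω
  C: Z = 1/(jωC) = -j/(ω·C) = 0 - j252.7 Ω
Step 3 — Series combination: Z_total = R + C = 2200 - j252.7 Ω = 2214∠-6.6° Ω.

Z = 2200 - j252.7 Ω = 2214∠-6.6° Ω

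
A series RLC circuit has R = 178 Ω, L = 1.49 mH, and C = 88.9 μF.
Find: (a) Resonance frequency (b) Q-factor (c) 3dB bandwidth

Step 1 — Resonance: ω₀ = 1/√(LC) = 1/√(0.00149·8.89e-05) = 2748 rad/s.
Step 2 — f₀ = ω₀/(2π) = 437.3 Hz.
Step 3 — Series Q: Q = ω₀L/R = 2748·0.00149/178 = 0.023.
Step 4 — Bandwidth: Δω = ω₀/Q = 1.195e+05 rad/s; BW = Δω/(2π) = 1.901e+04 Hz.

(a) f₀ = 437.3 Hz  (b) Q = 0.023  (c) BW = 1.901e+04 Hz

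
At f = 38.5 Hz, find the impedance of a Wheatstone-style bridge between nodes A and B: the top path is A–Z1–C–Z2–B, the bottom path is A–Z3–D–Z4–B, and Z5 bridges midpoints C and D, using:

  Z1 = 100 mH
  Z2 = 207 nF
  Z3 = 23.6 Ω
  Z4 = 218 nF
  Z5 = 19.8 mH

Step 1 — Angular frequency: ω = 2π·f = 2π·38.5 = 241.9 rad/s.
Step 2 — Component impedances:
  Z1: Z = jωL = j·241.9·0.1 = 0 + j24.19 Ω
  Z2: Z = 1/(jωC) = -j/(ω·C) = 0 - j1.997e+04 Ω
  Z3: Z = R = 23.6 Ω
  Z4: Z = 1/(jωC) = -j/(ω·C) = 0 - j1.896e+04 Ω
  Z5: Z = jωL = j·241.9·0.0198 = 0 + j4.79 Ω
Step 3 — Bridge requires nodal analysis (the Z5 bridge couples midpoints C and D, so the two paths cannot be reduced to a simple series/parallel combination). Setting node B to ground and injecting 1 A at node A, the 3-node admittance system at A, C, D solves to V_A = Z_AB = 12 - j9716 Ω = 9716∠-89.9° Ω.

Z = 12 - j9716 Ω = 9716∠-89.9° Ω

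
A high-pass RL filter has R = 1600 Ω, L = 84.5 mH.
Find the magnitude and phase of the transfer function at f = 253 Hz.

Step 1 — Angular frequency: ω = 2π·253 = 1590 rad/s.
Step 2 — Transfer function: H(jω) = jωL/(R + jωL).
Step 3 — Numerator jωL = j·134.3; denominator R + jωL = 1600 + j134.3.
Step 4 — H = 0.006999 + j0.08337.
Step 5 — Magnitude: |H| = 0.08366 (-21.5 dB); phase: φ = 85.2°.

|H| = 0.08366 (-21.5 dB), φ = 85.2°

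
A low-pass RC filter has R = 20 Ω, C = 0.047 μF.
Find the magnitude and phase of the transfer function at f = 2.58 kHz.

Step 1 — Angular frequency: ω = 2π·2580 = 1.621e+04 rad/s.
Step 2 — Transfer function: H(jω) = 1/(1 + jωRC).
Step 3 — Denominator: 1 + jωRC = 1 + j·1.621e+04·20·4.7e-08 = 1 + j0.01524.
Step 4 — H = 0.9998 - j0.01523.
Step 5 — Magnitude: |H| = 0.9999 (-0.0 dB); phase: φ = -0.9°.

|H| = 0.9999 (-0.0 dB), φ = -0.9°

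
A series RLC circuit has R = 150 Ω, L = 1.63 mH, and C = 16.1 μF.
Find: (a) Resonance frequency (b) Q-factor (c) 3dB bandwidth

Step 1 — Resonance: ω₀ = 1/√(LC) = 1/√(0.00163·1.61e-05) = 6173 rad/s.
Step 2 — f₀ = ω₀/(2π) = 982.5 Hz.
Step 3 — Series Q: Q = ω₀L/R = 6173·0.00163/150 = 0.06708.
Step 4 — Bandwidth: Δω = ω₀/Q = 9.202e+04 rad/s; BW = Δω/(2π) = 1.465e+04 Hz.

(a) f₀ = 982.5 Hz  (b) Q = 0.06708  (c) BW = 1.465e+04 Hz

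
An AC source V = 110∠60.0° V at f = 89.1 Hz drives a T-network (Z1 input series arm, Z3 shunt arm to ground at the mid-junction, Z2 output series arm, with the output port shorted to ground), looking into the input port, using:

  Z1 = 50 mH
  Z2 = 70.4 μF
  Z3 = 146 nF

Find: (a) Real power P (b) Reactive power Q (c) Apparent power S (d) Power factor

Step 1 — Angular frequency: ω = 2π·f = 2π·89.1 = 559.8 rad/s.
Step 2 — Component impedances:
  Z1: Z = jωL = j·559.8·0.05 = 0 + j27.99 Ω
  Z2: Z = 1/(jωC) = -j/(ω·C) = 0 - j25.37 Ω
  Z3: Z = 1/(jωC) = -j/(ω·C) = 0 - j1.223e+04 Ω
Step 3 — With the output port shorted to ground, the output series arm Z2 runs from the junction to ground; the shunt arm Z3 also runs from the junction to ground. They appear in parallel: Z3 || Z2 = 0 - j25.32 Ω.
Step 4 — Series with input arm Z1: Z_in = Z1 + (Z3 || Z2) = 0 + j2.671 Ω = 2.671∠90.0° Ω.
Step 5 — Source phasor: V = 110∠60.0° V = 55 + j95.26 V.
Step 6 — Current: I = V / Z = 35.66 - j20.59 A = 41.18∠-30.0° A.
Step 7 — Complex power: S = V·I* = 0 + j4530 VA.
Step 8 — Real power: P = Re(S) = 0 W.
Step 9 — Reactive power: Q = Im(S) = 4530 VAR.
Step 10 — Apparent power: |S| = 4530 VA.
Step 11 — Power factor: PF = P/|S| = 0 (lagging).

(a) P = 0 W  (b) Q = 4530 VAR  (c) S = 4530 VA  (d) PF = 0 (lagging)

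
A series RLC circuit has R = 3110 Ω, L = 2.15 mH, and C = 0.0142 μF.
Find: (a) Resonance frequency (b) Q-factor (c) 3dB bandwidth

Step 1 — Resonance: ω₀ = 1/√(LC) = 1/√(0.00215·1.42e-08) = 1.81e+05 rad/s.
Step 2 — f₀ = ω₀/(2π) = 2.88e+04 Hz.
Step 3 — Series Q: Q = ω₀L/R = 1.81e+05·0.00215/3110 = 0.1251.
Step 4 — Bandwidth: Δω = ω₀/Q = 1.447e+06 rad/s; BW = Δω/(2π) = 2.302e+05 Hz.

(a) f₀ = 2.88e+04 Hz  (b) Q = 0.1251  (c) BW = 2.302e+05 Hz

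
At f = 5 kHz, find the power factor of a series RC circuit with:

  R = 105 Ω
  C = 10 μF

Step 1 — Angular frequency: ω = 2π·f = 2π·5000 = 3.142e+04 rad/s.
Step 2 — Component impedances:
  R: Z = R = 105 Ω
  C: Z = 1/(jωC) = -j/(ω·C) = 0 - j3.183 Ω
Step 3 — Series combination: Z_total = R + C = 105 - j3.183 Ω = 105∠-1.7° Ω.
Step 4 — Power factor: PF = cos(φ) = Re(Z)/|Z| = 105/105.05 = 0.9995.
Step 5 — Type: Im(Z) = -3.183 ⇒ leading (phase φ = -1.7°).

PF = 0.9995 (leading, φ = -1.7°)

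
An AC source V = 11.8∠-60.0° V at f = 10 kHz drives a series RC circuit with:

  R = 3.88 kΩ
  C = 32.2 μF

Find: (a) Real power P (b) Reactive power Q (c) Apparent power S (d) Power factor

Step 1 — Angular frequency: ω = 2π·f = 2π·1e+04 = 6.283e+04 rad/s.
Step 2 — Component impedances:
  R: Z = R = 3880 Ω
  C: Z = 1/(jωC) = -j/(ω·C) = 0 - j0.4943 Ω
Step 3 — Series combination: Z_total = R + C = 3880 - j0.4943 Ω = 3880∠-0.0° Ω.
Step 4 — Source phasor: V = 11.8∠-60.0° V = 5.9 - j10.22 V.
Step 5 — Current: I = V / Z = 0.001521 - j0.002634 A = 0.003041∠-60.0° A.
Step 6 — Complex power: S = V·I* = 0.03589 - j4.572e-06 VA.
Step 7 — Real power: P = Re(S) = 0.03589 W.
Step 8 — Reactive power: Q = Im(S) = -4.572e-06 VAR.
Step 9 — Apparent power: |S| = 0.03589 VA.
Step 10 — Power factor: PF = P/|S| = 1 (leading).

(a) P = 0.03589 W  (b) Q = -4.572e-06 VAR  (c) S = 0.03589 VA  (d) PF = 1 (leading)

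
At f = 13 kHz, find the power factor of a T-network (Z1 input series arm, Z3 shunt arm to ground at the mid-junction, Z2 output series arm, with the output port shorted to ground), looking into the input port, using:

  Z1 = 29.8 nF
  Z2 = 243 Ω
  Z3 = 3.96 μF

Step 1 — Angular frequency: ω = 2π·f = 2π·1.3e+04 = 8.168e+04 rad/s.
Step 2 — Component impedances:
  Z1: Z = 1/(jωC) = -j/(ω·C) = 0 - j410.8 Ω
  Z2: Z = R = 243 Ω
  Z3: Z = 1/(jωC) = -j/(ω·C) = 0 - j3.092 Ω
Step 3 — With the output port shorted to ground, the output series arm Z2 runs from the junction to ground; the shunt arm Z3 also runs from the junction to ground. They appear in parallel: Z3 || Z2 = 0.03933 - j3.091 Ω.
Step 4 — Series with input arm Z1: Z_in = Z1 + (Z3 || Z2) = 0.03933 - j413.9 Ω = 413.9∠-90.0° Ω.
Step 5 — Power factor: PF = cos(φ) = Re(Z)/|Z| = 0.039327/413.92 = 9.501e-05.
Step 6 — Type: Im(Z) = -413.9 ⇒ leading (phase φ = -90.0°).

PF = 9.501e-05 (leading, φ = -90.0°)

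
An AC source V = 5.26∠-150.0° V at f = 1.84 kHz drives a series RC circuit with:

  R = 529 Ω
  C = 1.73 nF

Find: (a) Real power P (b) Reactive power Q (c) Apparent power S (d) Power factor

Step 1 — Angular frequency: ω = 2π·f = 2π·1840 = 1.156e+04 rad/s.
Step 2 — Component impedances:
  R: Z = R = 529 Ω
  C: Z = 1/(jωC) = -j/(ω·C) = 0 - j5e+04 Ω
Step 3 — Series combination: Z_total = R + C = 529 - j5e+04 Ω = 5e+04∠-89.4° Ω.
Step 4 — Source phasor: V = 5.26∠-150.0° V = -4.555 - j2.63 V.
Step 5 — Current: I = V / Z = 5.163e-05 - j9.166e-05 A = 0.0001052∠-60.6° A.
Step 6 — Complex power: S = V·I* = 5.854e-06 - j0.0005533 VA.
Step 7 — Real power: P = Re(S) = 5.854e-06 W.
Step 8 — Reactive power: Q = Im(S) = -0.0005533 VAR.
Step 9 — Apparent power: |S| = 0.0005533 VA.
Step 10 — Power factor: PF = P/|S| = 0.01058 (leading).

(a) P = 5.854e-06 W  (b) Q = -0.0005533 VAR  (c) S = 0.0005533 VA  (d) PF = 0.01058 (leading)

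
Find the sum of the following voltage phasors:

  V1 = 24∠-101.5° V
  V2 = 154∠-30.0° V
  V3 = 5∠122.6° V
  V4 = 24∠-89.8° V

Step 1 — Convert each phasor to rectangular form:
  V1 = 24·(cos(-101.5°) + j·sin(-101.5°)) = -4.785 - j23.52 V
  V2 = 154·(cos(-30.0°) + j·sin(-30.0°)) = 133.4 - j77 V
  V3 = 5·(cos(122.6°) + j·sin(122.6°)) = -2.694 + j4.212 V
  V4 = 24·(cos(-89.8°) + j·sin(-89.8°)) = 0.08378 - j24 V
Step 2 — Sum components: V_total = 126 - j120.3 V.
Step 3 — Convert to polar: |V_total| = 174.2 V, ∠V_total = -43.7°.

V_total = 174.2∠-43.7° V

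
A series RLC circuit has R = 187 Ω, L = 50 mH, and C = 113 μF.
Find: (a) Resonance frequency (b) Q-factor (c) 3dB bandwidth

Step 1 — Resonance condition Im(Z)=0 gives ω₀ = 1/√(LC).
Step 2 — ω₀ = 1/√(0.05·0.000113) = 420.7 rad/s.
Step 3 — f₀ = ω₀/(2π) = 66.96 Hz.
Step 4 — Series Q: Q = ω₀L/R = 420.7·0.05/187 = 0.1125.
Step 5 — 3dB bandwidth: Δω = ω₀/Q = 3740 rad/s; BW = Δω/(2π) = 595.2 Hz.

(a) f₀ = 66.96 Hz  (b) Q = 0.1125  (c) BW = 595.2 Hz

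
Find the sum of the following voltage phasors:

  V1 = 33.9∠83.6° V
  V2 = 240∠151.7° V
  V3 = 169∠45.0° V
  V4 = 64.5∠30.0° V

Step 1 — Convert each phasor to rectangular form:
  V1 = 33.9·(cos(83.6°) + j·sin(83.6°)) = 3.779 + j33.69 V
  V2 = 240·(cos(151.7°) + j·sin(151.7°)) = -211.3 + j113.8 V
  V3 = 169·(cos(45.0°) + j·sin(45.0°)) = 119.5 + j119.5 V
  V4 = 64.5·(cos(30.0°) + j·sin(30.0°)) = 55.86 + j32.25 V
Step 2 — Sum components: V_total = -32.18 + j299.2 V.
Step 3 — Convert to polar: |V_total| = 300.9 V, ∠V_total = 96.1°.

V_total = 300.9∠96.1° V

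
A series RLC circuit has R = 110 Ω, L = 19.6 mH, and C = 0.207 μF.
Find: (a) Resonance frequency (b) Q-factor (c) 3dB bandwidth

Step 1 — Resonance condition Im(Z)=0 gives ω₀ = 1/√(LC).
Step 2 — ω₀ = 1/√(0.0196·2.07e-07) = 1.57e+04 rad/s.
Step 3 — f₀ = ω₀/(2π) = 2499 Hz.
Step 4 — Series Q: Q = ω₀L/R = 1.57e+04·0.0196/110 = 2.797.
Step 5 — 3dB bandwidth: Δω = ω₀/Q = 5612 rad/s; BW = Δω/(2π) = 893.2 Hz.

(a) f₀ = 2499 Hz  (b) Q = 2.797  (c) BW = 893.2 Hz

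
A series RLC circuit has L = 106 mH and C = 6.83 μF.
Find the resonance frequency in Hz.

Step 1 — Resonance condition Im(Z)=0 gives ω₀ = 1/√(LC).
Step 2 — ω₀ = 1/√(0.106·6.83e-06) = 1175 rad/s.
Step 3 — f₀ = ω₀/(2π) = 187 Hz.

f₀ = 187 Hz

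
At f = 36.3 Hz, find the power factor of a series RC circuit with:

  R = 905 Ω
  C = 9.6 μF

Step 1 — Angular frequency: ω = 2π·f = 2π·36.3 = 228.1 rad/s.
Step 2 — Component impedances:
  R: Z = R = 905 Ω
  C: Z = 1/(jωC) = -j/(ω·C) = 0 - j456.7 Ω
Step 3 — Series combination: Z_total = R + C = 905 - j456.7 Ω = 1014∠-26.8° Ω.
Step 4 — Power factor: PF = cos(φ) = Re(Z)/|Z| = 905/1013.7 = 0.8928.
Step 5 — Type: Im(Z) = -456.7 ⇒ leading (phase φ = -26.8°).

PF = 0.8928 (leading, φ = -26.8°)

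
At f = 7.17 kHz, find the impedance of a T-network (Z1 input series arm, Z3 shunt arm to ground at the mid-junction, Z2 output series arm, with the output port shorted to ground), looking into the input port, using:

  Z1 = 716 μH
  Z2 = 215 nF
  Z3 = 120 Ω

Step 1 — Angular frequency: ω = 2π·f = 2π·7170 = 4.505e+04 rad/s.
Step 2 — Component impedances:
  Z1: Z = jωL = j·4.505e+04·0.000716 = 0 + j32.26 Ω
  Z2: Z = 1/(jωC) = -j/(ω·C) = 0 - j103.2 Ω
  Z3: Z = R = 120 Ω
Step 3 — With the output port shorted to ground, the output series arm Z2 runs from the junction to ground; the shunt arm Z3 also runs from the junction to ground. They appear in parallel: Z3 || Z2 = 51.04 - j59.33 Ω.
Step 4 — Series with input arm Z1: Z_in = Z1 + (Z3 || Z2) = 51.04 - j27.07 Ω = 57.78∠-27.9° Ω.

Z = 51.04 - j27.07 Ω = 57.78∠-27.9° Ω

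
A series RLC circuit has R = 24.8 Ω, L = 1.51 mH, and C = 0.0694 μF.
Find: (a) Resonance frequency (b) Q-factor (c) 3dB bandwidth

Step 1 — Resonance condition Im(Z)=0 gives ω₀ = 1/√(LC).
Step 2 — ω₀ = 1/√(0.00151·6.94e-08) = 9.769e+04 rad/s.
Step 3 — f₀ = ω₀/(2π) = 1.555e+04 Hz.
Step 4 — Series Q: Q = ω₀L/R = 9.769e+04·0.00151/24.8 = 5.948.
Step 5 — 3dB bandwidth: Δω = ω₀/Q = 1.642e+04 rad/s; BW = Δω/(2π) = 2614 Hz.

(a) f₀ = 1.555e+04 Hz  (b) Q = 5.948  (c) BW = 2614 Hz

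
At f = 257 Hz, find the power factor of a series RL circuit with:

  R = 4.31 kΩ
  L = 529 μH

Step 1 — Angular frequency: ω = 2π·f = 2π·257 = 1615 rad/s.
Step 2 — Component impedances:
  R: Z = R = 4310 Ω
  L: Z = jωL = j·1615·0.000529 = 0 + j0.8542 Ω
Step 3 — Series combination: Z_total = R + L = 4310 + j0.8542 Ω = 4310∠0.0° Ω.
Step 4 — Power factor: PF = cos(φ) = Re(Z)/|Z| = 4310/4310 = 1.
Step 5 — Type: Im(Z) = 0.8542 ⇒ lagging (phase φ = 0.0°).

PF = 1 (lagging, φ = 0.0°)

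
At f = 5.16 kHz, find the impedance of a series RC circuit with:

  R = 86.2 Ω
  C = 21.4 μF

Step 1 — Angular frequency: ω = 2π·f = 2π·5160 = 3.242e+04 rad/s.
Step 2 — Component impedances:
  R: Z = R = 86.2 Ω
  C: Z = 1/(jωC) = -j/(ω·C) = 0 - j1.441 Ω
Step 3 — Series combination: Z_total = R + C = 86.2 - j1.441 Ω = 86.21∠-1.0° Ω.

Z = 86.2 - j1.441 Ω = 86.21∠-1.0° Ω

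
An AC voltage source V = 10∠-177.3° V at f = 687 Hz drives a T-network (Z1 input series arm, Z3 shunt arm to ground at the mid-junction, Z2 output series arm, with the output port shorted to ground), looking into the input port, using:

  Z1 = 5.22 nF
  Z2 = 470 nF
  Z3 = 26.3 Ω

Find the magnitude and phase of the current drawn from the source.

Step 1 — Angular frequency: ω = 2π·f = 2π·687 = 4317 rad/s.
Step 2 — Component impedances:
  Z1: Z = 1/(jωC) = -j/(ω·C) = 0 - j4.438e+04 Ω
  Z2: Z = 1/(jωC) = -j/(ω·C) = 0 - j492.9 Ω
  Z3: Z = R = 26.3 Ω
Step 3 — With the output port shorted to ground, the output series arm Z2 runs from the junction to ground; the shunt arm Z3 also runs from the junction to ground. They appear in parallel: Z3 || Z2 = 26.23 - j1.399 Ω.
Step 4 — Series with input arm Z1: Z_in = Z1 + (Z3 || Z2) = 26.23 - j4.438e+04 Ω = 4.438e+04∠-90.0° Ω.
Step 5 — Source phasor: V = 10∠-177.3° V = -9.989 - j0.4711 V.
Step 6 — Ohm's law: I = V / Z_total = (-9.989 - j0.4711) / (26.23 - j4.438e+04) = 1.048e-05 - j0.0002251 A.
Step 7 — Convert to polar: |I| = 0.0002253 A, ∠I = -87.3°.

I = 0.0002253∠-87.3° A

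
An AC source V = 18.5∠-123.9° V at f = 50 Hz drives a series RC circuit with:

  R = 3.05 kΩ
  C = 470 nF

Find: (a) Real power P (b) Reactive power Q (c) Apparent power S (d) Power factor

Step 1 — Angular frequency: ω = 2π·f = 2π·50 = 314.2 rad/s.
Step 2 — Component impedances:
  R: Z = R = 3050 Ω
  C: Z = 1/(jωC) = -j/(ω·C) = 0 - j6773 Ω
Step 3 — Series combination: Z_total = R + C = 3050 - j6773 Ω = 7428∠-65.8° Ω.
Step 4 — Source phasor: V = 18.5∠-123.9° V = -10.32 - j15.36 V.
Step 5 — Current: I = V / Z = 0.001315 - j0.002116 A = 0.002491∠-58.1° A.
Step 6 — Complex power: S = V·I* = 0.01892 - j0.04201 VA.
Step 7 — Real power: P = Re(S) = 0.01892 W.
Step 8 — Reactive power: Q = Im(S) = -0.04201 VAR.
Step 9 — Apparent power: |S| = 0.04608 VA.
Step 10 — Power factor: PF = P/|S| = 0.4106 (leading).

(a) P = 0.01892 W  (b) Q = -0.04201 VAR  (c) S = 0.04608 VA  (d) PF = 0.4106 (leading)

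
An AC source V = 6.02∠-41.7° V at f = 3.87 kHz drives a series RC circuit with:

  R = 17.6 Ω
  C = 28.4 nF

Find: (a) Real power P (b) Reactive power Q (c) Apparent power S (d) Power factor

Step 1 — Angular frequency: ω = 2π·f = 2π·3870 = 2.432e+04 rad/s.
Step 2 — Component impedances:
  R: Z = R = 17.6 Ω
  C: Z = 1/(jωC) = -j/(ω·C) = 0 - j1448 Ω
Step 3 — Series combination: Z_total = R + C = 17.6 - j1448 Ω = 1448∠-89.3° Ω.
Step 4 — Source phasor: V = 6.02∠-41.7° V = 4.495 - j4.005 V.
Step 5 — Current: I = V / Z = 0.002803 + j0.00307 A = 0.004157∠47.6° A.
Step 6 — Complex power: S = V·I* = 0.0003041 - j0.02502 VA.
Step 7 — Real power: P = Re(S) = 0.0003041 W.
Step 8 — Reactive power: Q = Im(S) = -0.02502 VAR.
Step 9 — Apparent power: |S| = 0.02502 VA.
Step 10 — Power factor: PF = P/|S| = 0.01215 (leading).

(a) P = 0.0003041 W  (b) Q = -0.02502 VAR  (c) S = 0.02502 VA  (d) PF = 0.01215 (leading)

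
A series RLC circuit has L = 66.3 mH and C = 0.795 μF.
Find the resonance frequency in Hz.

Step 1 — Resonance condition Im(Z)=0 gives ω₀ = 1/√(LC).
Step 2 — ω₀ = 1/√(0.0663·7.95e-07) = 4356 rad/s.
Step 3 — f₀ = ω₀/(2π) = 693.2 Hz.

f₀ = 693.2 Hz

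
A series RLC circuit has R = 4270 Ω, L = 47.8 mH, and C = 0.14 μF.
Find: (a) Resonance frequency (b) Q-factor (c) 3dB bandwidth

Step 1 — Resonance: ω₀ = 1/√(LC) = 1/√(0.0478·1.4e-07) = 1.222e+04 rad/s.
Step 2 — f₀ = ω₀/(2π) = 1946 Hz.
Step 3 — Series Q: Q = ω₀L/R = 1.222e+04·0.0478/4270 = 0.1368.
Step 4 — Bandwidth: Δω = ω₀/Q = 8.933e+04 rad/s; BW = Δω/(2π) = 1.422e+04 Hz.

(a) f₀ = 1946 Hz  (b) Q = 0.1368  (c) BW = 1.422e+04 Hz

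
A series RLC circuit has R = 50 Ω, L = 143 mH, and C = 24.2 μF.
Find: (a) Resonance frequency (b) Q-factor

Step 1 — Resonance condition Im(Z)=0 gives ω₀ = 1/√(LC).
Step 2 — ω₀ = 1/√(0.143·2.42e-05) = 537.6 rad/s.
Step 3 — f₀ = ω₀/(2π) = 85.55 Hz.
Step 4 — Series Q: Q = ω₀L/R = 537.6·0.143/50 = 1.537.

(a) f₀ = 85.55 Hz  (b) Q = 1.537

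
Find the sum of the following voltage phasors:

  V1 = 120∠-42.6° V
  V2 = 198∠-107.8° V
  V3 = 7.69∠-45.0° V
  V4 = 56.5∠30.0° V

Step 1 — Convert each phasor to rectangular form:
  V1 = 120·(cos(-42.6°) + j·sin(-42.6°)) = 88.33 - j81.23 V
  V2 = 198·(cos(-107.8°) + j·sin(-107.8°)) = -60.53 - j188.5 V
  V3 = 7.69·(cos(-45.0°) + j·sin(-45.0°)) = 5.438 - j5.438 V
  V4 = 56.5·(cos(30.0°) + j·sin(30.0°)) = 48.93 + j28.25 V
Step 2 — Sum components: V_total = 82.17 - j246.9 V.
Step 3 — Convert to polar: |V_total| = 260.2 V, ∠V_total = -71.6°.

V_total = 260.2∠-71.6° V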